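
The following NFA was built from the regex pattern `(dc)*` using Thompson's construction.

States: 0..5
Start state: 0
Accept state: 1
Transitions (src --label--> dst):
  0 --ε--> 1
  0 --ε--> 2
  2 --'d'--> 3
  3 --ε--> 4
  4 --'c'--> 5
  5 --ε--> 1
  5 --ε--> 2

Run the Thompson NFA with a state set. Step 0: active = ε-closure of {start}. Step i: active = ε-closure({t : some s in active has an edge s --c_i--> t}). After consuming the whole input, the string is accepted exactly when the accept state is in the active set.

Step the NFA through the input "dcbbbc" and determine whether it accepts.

S₀ = ε-closure({0}) = {0,1,2}
'd' @ 1: {3,4}
'c' @ 2: {1,2,5}  ✓accept
'b' @ 3: {}  — no active states
rest 'bbc' ignored (set empty)
end set {} — state 1 not in

Answer: REJECT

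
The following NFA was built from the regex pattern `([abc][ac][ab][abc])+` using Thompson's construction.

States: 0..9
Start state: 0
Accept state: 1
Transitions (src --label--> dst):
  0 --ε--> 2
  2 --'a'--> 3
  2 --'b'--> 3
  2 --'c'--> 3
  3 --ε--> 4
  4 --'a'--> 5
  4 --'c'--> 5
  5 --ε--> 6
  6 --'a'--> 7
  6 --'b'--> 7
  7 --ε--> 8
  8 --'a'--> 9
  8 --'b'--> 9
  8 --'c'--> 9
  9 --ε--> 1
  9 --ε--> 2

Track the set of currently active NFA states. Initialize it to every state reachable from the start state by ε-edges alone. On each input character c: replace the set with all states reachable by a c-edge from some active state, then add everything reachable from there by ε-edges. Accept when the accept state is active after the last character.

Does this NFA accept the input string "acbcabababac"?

S₀ = ε-closure({0}) = {0,2}
'a' @ 1: {3,4}
'c' @ 2: {5,6}
'b' @ 3: {7,8}
'c' @ 4: {1,2,9}  ✓accept
'a' @ 5: {3,4}
'b' @ 6: {}  — dead — no transitions
rest 'ababac' ignored (set empty)
final: {}; accept 1 not in set

Answer: REJECT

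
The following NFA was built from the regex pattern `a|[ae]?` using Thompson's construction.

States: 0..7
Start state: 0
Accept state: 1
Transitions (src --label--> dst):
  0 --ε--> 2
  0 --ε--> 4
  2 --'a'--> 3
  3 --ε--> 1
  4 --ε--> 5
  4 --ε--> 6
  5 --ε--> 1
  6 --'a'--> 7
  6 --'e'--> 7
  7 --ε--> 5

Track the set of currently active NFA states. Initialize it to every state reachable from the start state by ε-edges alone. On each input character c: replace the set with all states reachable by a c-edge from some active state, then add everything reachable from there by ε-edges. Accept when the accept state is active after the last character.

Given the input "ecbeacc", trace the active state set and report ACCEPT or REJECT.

initial (ε-close {0}): {0,1,2,4,5,6}
'e' @ 1: {1,5,7}  (accept∈set)
'c' @ 2: {}  — dead — no transitions
rest 'beacc' ignored (set empty)
end set {} — state 1 not in

Answer: REJECT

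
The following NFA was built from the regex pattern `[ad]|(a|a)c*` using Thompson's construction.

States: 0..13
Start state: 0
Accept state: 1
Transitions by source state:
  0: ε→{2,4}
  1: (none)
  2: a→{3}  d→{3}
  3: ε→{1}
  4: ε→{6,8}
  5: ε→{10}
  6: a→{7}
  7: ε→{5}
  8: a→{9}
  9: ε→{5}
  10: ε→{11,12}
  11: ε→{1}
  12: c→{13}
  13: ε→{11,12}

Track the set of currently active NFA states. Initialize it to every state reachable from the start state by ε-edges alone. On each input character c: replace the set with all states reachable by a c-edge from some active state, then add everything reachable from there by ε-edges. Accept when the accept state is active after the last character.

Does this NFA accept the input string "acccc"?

Answer: ACCEPT

Trace:
initial (ε-close {0}): {0,2,4,6,8}
'a' @ 1: {1,3,5,7,9,10,11,12}  (accept∈set)
'c' @ 2: {1,11,12,13}  (accept∈set)
'c' @ 3: {1,11,12,13}  (accept∈set)
'c' @ 4: {1,11,12,13}  (accept∈set)
'c' @ 5: {1,11,12,13}  (accept∈set)
after full input: {1,11,12,13}  (accept=1 in)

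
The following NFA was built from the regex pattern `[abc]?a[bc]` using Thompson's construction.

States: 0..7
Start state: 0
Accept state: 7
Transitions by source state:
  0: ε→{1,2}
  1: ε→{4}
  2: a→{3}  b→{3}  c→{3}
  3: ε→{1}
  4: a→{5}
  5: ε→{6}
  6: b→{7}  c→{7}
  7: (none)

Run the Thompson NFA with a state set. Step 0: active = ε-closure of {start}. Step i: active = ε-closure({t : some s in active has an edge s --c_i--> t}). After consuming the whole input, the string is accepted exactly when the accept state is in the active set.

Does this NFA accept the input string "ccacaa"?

Answer: REJECT

Derivation:
initial (ε-close {0}): {0,1,2,4}
'c' @ 1: {1,3,4}
'c' @ 2: {}  — no active states
rest 'acaa' ignored (set empty)
after full input: {}  (accept=7 not in)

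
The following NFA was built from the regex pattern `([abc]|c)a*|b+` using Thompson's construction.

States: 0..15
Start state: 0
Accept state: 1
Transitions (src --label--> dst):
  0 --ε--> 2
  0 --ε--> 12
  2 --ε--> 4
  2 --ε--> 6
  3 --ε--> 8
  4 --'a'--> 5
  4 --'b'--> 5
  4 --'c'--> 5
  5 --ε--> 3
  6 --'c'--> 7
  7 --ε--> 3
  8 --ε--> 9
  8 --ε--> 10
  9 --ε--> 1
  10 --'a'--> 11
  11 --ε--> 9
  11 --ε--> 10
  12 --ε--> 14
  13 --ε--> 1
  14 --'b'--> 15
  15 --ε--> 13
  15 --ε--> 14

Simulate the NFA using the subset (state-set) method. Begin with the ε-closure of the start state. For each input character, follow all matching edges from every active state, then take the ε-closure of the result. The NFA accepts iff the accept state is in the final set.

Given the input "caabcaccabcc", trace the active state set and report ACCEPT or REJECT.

Answer: REJECT

Trace:
S₀ = ε-closure({0}) = {0,2,4,6,12,14}
'c' @ 1: {1,3,5,7,8,9,10}  [accepting]
'a' @ 2: {1,9,10,11}  [accepting]
'a' @ 3: {1,9,10,11}  [accepting]
'b' @ 4: {}  — state set empty
rest 'caccabcc' ignored (set empty)
end set {} — state 1 not in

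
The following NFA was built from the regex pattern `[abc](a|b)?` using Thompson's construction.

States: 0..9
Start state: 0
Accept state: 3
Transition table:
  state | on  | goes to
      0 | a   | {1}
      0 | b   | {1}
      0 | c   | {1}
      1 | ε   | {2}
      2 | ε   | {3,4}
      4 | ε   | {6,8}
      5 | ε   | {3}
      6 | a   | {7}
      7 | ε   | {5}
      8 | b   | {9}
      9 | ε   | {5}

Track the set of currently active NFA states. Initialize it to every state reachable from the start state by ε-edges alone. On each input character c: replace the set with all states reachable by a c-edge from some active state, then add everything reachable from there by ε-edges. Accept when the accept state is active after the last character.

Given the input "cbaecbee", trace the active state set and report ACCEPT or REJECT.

start: ε-closure({0}) = {0}
'c' @ 1: {1,2,3,4,6,8}  (accept∈set)
'b' @ 2: {3,5,9}  (accept∈set)
'a' @ 3: {}  — state set empty
rest 'ecbee' ignored (set empty)
final: {}; accept 3 not in set

Answer: REJECT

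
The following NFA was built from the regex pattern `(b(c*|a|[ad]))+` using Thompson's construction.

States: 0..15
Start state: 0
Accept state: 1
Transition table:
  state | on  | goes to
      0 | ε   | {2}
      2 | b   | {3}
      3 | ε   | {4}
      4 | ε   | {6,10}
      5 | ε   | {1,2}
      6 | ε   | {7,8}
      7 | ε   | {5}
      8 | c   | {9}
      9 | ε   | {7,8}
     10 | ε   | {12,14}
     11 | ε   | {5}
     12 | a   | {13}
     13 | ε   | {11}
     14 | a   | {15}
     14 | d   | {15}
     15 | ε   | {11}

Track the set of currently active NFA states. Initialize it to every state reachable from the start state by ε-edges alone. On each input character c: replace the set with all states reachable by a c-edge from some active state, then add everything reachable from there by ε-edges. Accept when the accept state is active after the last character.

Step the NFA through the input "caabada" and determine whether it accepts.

Answer: REJECT

Steps:
initial (ε-close {0}): {0,2}
'c' @ 1: {}  — dead — no transitions
rest 'aabada' ignored (set empty)
final: {}; accept 1 not in set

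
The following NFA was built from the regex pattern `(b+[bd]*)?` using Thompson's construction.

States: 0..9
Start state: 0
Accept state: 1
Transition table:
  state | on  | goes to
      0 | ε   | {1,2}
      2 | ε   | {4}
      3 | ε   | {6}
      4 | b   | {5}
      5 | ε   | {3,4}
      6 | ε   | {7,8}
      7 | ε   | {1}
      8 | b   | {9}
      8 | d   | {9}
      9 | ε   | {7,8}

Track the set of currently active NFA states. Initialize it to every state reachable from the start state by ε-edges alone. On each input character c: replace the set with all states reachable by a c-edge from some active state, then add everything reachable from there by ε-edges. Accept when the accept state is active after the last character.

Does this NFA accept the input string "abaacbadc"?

initial (ε-close {0}): {0,1,2,4}
'a' @ 1: {}  — state set empty
rest 'baacbadc' ignored (set empty)
final: {}; accept 1 not in set

Answer: REJECT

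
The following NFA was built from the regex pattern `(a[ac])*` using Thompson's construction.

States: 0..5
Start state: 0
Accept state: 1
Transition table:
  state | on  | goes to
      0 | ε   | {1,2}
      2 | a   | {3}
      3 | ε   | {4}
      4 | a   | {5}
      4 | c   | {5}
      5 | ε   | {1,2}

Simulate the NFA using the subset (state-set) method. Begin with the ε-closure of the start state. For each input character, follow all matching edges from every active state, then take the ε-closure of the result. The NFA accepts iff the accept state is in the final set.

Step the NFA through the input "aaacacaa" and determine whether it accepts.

start: ε-closure({0}) = {0,1,2}
'a' @ 1: {3,4}
'a' @ 2: {1,2,5}  ✓accept
'a' @ 3: {3,4}
'c' @ 4: {1,2,5}  ✓accept
'a' @ 5: {3,4}
'c' @ 6: {1,2,5}  ✓accept
'a' @ 7: {3,4}
'a' @ 8: {1,2,5}  ✓accept
end set {1,2,5} — state 1 in

Answer: ACCEPT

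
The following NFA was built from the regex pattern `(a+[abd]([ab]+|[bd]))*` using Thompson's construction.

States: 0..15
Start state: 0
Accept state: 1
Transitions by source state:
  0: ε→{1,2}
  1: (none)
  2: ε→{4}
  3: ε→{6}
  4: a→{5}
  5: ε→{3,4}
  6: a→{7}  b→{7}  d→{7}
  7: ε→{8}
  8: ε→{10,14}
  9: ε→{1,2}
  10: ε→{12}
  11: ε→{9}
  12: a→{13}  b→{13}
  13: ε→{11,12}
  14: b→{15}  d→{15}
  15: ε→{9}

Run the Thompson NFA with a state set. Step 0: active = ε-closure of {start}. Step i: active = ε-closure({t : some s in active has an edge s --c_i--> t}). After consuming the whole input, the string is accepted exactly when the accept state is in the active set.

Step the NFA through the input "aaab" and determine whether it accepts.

initial (ε-close {0}): {0,1,2,4}
'a' @ 1: {3,4,5,6}
'a' @ 2: {3,4,5,6,7,8,10,12,14}
'a' @ 3: {1,2,3,4,5,6,7,8,9,10,11,12,13,14}  (accept∈set)
'b' @ 4: {1,2,4,7,8,9,10,11,12,13,14,15}  (accept∈set)
final: {1,2,4,7,8,9,10,11,12,13,14,15}; accept 1 in set

Answer: ACCEPT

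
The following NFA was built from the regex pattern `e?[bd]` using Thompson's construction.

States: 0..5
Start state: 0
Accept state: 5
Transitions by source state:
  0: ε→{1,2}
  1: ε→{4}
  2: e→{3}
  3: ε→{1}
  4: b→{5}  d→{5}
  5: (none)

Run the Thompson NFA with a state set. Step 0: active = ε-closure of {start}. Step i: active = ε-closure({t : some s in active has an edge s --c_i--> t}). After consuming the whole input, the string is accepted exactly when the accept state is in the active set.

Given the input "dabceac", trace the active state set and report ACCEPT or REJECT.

Answer: REJECT

Steps:
initial (ε-close {0}): {0,1,2,4}
'd' @ 1: {5}  [accepting]
'a' @ 2: {}  — state set empty
rest 'bceac' ignored (set empty)
after full input: {}  (accept=5 not in)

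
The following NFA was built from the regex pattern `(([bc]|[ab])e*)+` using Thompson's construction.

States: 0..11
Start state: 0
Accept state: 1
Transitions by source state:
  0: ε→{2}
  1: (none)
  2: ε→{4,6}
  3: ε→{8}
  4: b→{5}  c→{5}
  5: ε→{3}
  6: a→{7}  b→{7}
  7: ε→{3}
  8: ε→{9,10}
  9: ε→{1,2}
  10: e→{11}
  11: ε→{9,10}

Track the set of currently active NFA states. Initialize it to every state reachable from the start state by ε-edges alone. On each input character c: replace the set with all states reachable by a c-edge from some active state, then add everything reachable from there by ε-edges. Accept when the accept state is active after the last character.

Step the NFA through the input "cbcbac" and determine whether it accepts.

initial (ε-close {0}): {0,2,4,6}
'c' @ 1: {1,2,3,4,5,6,8,9,10}  (accept∈set)
'b' @ 2: {1,2,3,4,5,6,7,8,9,10}  (accept∈set)
'c' @ 3: {1,2,3,4,5,6,8,9,10}  (accept∈set)
'b' @ 4: {1,2,3,4,5,6,7,8,9,10}  (accept∈set)
'a' @ 5: {1,2,3,4,6,7,8,9,10}  (accept∈set)
'c' @ 6: {1,2,3,4,5,6,8,9,10}  (accept∈set)
final: {1,2,3,4,5,6,8,9,10}; accept 1 in set

Answer: ACCEPT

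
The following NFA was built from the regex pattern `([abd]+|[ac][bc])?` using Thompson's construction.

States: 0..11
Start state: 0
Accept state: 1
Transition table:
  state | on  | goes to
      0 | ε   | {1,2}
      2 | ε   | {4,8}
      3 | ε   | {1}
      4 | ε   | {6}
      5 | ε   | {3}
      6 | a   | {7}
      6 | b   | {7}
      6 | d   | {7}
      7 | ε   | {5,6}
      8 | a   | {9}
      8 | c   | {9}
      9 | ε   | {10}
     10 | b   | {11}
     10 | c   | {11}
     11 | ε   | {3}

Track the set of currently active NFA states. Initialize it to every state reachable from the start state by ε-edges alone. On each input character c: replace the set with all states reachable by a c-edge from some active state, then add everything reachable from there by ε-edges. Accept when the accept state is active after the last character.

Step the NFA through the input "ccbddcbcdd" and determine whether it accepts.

S₀ = ε-closure({0}) = {0,1,2,4,6,8}
'c' @ 1: {9,10}
'c' @ 2: {1,3,11}  ✓accept
'b' @ 3: {}  — no active states
rest 'ddcbcdd' ignored (set empty)
end set {} — state 1 not in

Answer: REJECT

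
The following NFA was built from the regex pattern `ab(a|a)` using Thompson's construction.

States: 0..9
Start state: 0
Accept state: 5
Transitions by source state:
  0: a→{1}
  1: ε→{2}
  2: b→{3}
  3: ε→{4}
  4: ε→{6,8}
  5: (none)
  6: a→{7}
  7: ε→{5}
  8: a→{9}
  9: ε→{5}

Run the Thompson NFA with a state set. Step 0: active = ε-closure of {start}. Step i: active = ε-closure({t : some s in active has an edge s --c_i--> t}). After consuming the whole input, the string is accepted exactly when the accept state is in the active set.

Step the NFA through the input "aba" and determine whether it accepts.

Answer: ACCEPT

Derivation:
S₀ = ε-closure({0}) = {0}
'a' @ 1: {1,2}
'b' @ 2: {3,4,6,8}
'a' @ 3: {5,7,9}  ✓accept
end set {5,7,9} — state 5 in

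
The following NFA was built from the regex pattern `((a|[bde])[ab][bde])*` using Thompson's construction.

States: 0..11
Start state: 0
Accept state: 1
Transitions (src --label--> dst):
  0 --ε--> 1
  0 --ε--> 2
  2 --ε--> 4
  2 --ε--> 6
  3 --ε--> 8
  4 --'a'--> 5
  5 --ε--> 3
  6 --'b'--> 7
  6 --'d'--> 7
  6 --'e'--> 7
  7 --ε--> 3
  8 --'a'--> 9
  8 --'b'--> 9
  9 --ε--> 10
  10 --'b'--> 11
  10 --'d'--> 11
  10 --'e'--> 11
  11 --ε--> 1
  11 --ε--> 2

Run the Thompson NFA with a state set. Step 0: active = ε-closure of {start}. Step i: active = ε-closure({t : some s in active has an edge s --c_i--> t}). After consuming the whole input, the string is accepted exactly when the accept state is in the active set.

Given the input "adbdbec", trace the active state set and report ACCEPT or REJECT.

Answer: REJECT

Trace:
initial (ε-close {0}): {0,1,2,4,6}
'a' @ 1: {3,5,8}
'd' @ 2: {}  — no active states
rest 'bdbec' ignored (set empty)
final: {}; accept 1 not in set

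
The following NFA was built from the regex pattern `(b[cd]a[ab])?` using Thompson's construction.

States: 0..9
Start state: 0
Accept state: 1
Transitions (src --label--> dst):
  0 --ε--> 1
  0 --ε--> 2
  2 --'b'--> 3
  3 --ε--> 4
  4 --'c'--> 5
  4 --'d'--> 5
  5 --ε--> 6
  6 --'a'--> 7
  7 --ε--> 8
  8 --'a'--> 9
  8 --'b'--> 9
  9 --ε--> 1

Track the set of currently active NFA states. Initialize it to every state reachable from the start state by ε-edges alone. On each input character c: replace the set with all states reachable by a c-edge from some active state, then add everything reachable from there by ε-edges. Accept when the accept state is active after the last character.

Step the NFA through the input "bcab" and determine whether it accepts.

Answer: ACCEPT

Steps:
initial (ε-close {0}): {0,1,2}
'b' @ 1: {3,4}
'c' @ 2: {5,6}
'a' @ 3: {7,8}
'b' @ 4: {1,9}  ✓accept
after full input: {1,9}  (accept=1 in)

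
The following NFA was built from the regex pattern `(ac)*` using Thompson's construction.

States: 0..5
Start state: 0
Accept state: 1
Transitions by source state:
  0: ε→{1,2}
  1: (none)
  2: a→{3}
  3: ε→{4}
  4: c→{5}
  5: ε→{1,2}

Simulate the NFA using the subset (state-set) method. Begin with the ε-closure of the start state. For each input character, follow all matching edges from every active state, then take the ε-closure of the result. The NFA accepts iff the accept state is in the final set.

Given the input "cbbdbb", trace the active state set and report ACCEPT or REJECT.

Answer: REJECT

Steps:
start: ε-closure({0}) = {0,1,2}
'c' @ 1: {}  — state set empty
rest 'bbdbb' ignored (set empty)
end set {} — state 1 not in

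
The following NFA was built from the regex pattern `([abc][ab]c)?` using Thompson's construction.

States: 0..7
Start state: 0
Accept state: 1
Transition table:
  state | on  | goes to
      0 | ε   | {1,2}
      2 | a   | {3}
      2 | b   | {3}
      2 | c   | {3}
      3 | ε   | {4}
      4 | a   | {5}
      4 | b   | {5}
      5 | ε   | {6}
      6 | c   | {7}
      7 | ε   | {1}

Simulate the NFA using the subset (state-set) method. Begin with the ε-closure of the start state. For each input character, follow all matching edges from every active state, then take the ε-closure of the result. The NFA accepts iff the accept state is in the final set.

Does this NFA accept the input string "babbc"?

initial (ε-close {0}): {0,1,2}
'b' @ 1: {3,4}
'a' @ 2: {5,6}
'b' @ 3: {}  — dead — no transitions
rest 'bc' ignored (set empty)
after full input: {}  (accept=1 not in)

Answer: REJECT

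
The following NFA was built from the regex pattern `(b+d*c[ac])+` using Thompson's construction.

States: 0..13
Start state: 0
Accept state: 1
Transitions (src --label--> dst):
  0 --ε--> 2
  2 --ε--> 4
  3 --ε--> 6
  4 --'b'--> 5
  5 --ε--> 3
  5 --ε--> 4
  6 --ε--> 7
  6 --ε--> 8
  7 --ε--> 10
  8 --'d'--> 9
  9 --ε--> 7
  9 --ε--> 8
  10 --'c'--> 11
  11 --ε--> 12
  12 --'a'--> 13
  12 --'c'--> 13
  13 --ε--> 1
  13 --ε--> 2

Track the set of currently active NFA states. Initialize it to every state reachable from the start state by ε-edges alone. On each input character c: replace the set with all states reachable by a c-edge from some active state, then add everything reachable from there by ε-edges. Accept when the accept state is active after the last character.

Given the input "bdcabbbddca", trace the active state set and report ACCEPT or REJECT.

start: ε-closure({0}) = {0,2,4}
'b' @ 1: {3,4,5,6,7,8,10}
'd' @ 2: {7,8,9,10}
'c' @ 3: {11,12}
'a' @ 4: {1,2,4,13}  ✓accept
'b' @ 5: {3,4,5,6,7,8,10}
'b' @ 6: {3,4,5,6,7,8,10}
'b' @ 7: {3,4,5,6,7,8,10}
'd' @ 8: {7,8,9,10}
'd' @ 9: {7,8,9,10}
'c' @ 10: {11,12}
'a' @ 11: {1,2,4,13}  ✓accept
after full input: {1,2,4,13}  (accept=1 in)

Answer: ACCEPT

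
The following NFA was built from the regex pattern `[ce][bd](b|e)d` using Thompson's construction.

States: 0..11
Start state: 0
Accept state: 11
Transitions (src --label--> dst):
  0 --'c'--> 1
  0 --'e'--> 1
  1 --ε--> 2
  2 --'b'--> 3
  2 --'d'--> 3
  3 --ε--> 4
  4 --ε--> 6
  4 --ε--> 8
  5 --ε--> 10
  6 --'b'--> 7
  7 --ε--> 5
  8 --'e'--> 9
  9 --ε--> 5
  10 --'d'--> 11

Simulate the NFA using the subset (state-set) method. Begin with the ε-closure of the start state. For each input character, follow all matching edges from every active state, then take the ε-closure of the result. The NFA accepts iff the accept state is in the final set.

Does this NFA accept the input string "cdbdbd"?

Answer: REJECT

Steps:
start: ε-closure({0}) = {0}
'c' @ 1: {1,2}
'd' @ 2: {3,4,6,8}
'b' @ 3: {5,7,10}
'd' @ 4: {11}  ✓accept
'b' @ 5: {}  — no active states
rest 'd' ignored (set empty)
end set {} — state 11 not in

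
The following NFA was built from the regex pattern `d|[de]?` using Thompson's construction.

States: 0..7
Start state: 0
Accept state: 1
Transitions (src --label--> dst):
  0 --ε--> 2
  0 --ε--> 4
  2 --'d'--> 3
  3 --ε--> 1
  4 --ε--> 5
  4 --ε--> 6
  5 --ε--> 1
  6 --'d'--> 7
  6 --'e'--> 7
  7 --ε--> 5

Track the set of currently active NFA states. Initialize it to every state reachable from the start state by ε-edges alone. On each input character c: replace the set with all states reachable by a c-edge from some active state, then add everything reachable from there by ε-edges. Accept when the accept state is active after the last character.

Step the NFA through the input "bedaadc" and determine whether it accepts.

start: ε-closure({0}) = {0,1,2,4,5,6}
'b' @ 1: {}  — dead — no transitions
rest 'edaadc' ignored (set empty)
final: {}; accept 1 not in set

Answer: REJECT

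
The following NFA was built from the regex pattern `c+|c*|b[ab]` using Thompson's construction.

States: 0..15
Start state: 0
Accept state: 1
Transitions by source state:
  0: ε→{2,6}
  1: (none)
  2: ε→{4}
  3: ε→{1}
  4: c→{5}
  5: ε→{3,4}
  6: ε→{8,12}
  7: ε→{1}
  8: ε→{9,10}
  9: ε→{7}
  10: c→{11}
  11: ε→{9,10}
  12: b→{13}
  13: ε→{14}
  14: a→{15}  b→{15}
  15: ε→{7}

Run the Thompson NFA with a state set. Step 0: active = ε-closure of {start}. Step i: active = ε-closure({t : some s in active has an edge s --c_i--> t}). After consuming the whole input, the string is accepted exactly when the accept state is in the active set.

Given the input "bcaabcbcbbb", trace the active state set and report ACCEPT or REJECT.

Answer: REJECT

Trace:
start: ε-closure({0}) = {0,1,2,4,6,7,8,9,10,12}
'b' @ 1: {13,14}
'c' @ 2: {}  — state set empty
rest 'aabcbcbbb' ignored (set empty)
end set {} — state 1 not in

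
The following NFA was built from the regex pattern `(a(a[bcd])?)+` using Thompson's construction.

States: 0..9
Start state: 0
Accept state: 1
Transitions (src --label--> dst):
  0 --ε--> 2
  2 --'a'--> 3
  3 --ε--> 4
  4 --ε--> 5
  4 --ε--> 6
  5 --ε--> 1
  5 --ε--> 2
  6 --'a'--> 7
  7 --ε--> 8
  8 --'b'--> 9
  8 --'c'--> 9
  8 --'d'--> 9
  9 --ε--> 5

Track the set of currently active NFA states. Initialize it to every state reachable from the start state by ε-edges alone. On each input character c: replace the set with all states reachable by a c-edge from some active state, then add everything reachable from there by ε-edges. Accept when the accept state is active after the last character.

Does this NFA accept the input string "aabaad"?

S₀ = ε-closure({0}) = {0,2}
'a' @ 1: {1,2,3,4,5,6}  [accepting]
'a' @ 2: {1,2,3,4,5,6,7,8}  [accepting]
'b' @ 3: {1,2,5,9}  [accepting]
'a' @ 4: {1,2,3,4,5,6}  [accepting]
'a' @ 5: {1,2,3,4,5,6,7,8}  [accepting]
'd' @ 6: {1,2,5,9}  [accepting]
final: {1,2,5,9}; accept 1 in set

Answer: ACCEPT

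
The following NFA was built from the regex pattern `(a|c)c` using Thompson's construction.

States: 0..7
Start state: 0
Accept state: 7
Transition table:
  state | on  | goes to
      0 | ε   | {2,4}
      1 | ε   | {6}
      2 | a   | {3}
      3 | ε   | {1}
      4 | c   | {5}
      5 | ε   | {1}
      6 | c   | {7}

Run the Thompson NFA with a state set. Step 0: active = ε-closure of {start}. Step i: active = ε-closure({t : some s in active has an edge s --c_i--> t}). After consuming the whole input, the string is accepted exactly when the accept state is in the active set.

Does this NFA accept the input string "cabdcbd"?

Answer: REJECT

Derivation:
S₀ = ε-closure({0}) = {0,2,4}
'c' @ 1: {1,5,6}
'a' @ 2: {}  — state set empty
rest 'bdcbd' ignored (set empty)
final: {}; accept 7 not in set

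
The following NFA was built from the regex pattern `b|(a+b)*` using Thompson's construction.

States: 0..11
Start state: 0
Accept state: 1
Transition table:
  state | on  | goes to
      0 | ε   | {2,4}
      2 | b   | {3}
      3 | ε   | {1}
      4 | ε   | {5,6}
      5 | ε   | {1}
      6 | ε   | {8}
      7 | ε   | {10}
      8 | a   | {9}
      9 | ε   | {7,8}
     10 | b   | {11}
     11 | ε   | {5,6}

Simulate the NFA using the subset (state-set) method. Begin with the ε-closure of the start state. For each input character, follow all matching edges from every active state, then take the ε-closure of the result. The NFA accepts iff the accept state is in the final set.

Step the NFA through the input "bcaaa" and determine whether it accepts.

initial (ε-close {0}): {0,1,2,4,5,6,8}
'b' @ 1: {1,3}  [accepting]
'c' @ 2: {}  — dead — no transitions
rest 'aaa' ignored (set empty)
end set {} — state 1 not in

Answer: REJECT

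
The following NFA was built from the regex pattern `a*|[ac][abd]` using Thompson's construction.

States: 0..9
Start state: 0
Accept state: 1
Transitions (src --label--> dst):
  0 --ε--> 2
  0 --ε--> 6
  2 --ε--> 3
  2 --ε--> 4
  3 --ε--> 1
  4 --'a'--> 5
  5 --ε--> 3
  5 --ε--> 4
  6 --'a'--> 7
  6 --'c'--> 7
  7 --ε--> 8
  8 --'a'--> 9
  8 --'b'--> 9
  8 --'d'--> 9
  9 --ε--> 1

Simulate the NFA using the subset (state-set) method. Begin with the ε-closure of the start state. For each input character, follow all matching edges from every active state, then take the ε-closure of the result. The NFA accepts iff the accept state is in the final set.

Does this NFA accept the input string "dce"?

Answer: REJECT

Steps:
initial (ε-close {0}): {0,1,2,3,4,6}
'd' @ 1: {}  — no active states
rest 'ce' ignored (set empty)
final: {}; accept 1 not in set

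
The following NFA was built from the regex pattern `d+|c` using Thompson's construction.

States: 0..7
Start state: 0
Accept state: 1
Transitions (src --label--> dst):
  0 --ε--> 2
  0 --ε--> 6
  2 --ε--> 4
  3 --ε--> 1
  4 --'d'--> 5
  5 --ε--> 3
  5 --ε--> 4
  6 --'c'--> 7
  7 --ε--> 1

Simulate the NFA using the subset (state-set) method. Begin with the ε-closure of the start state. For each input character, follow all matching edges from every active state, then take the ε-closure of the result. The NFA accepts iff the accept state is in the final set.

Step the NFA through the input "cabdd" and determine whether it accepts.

initial (ε-close {0}): {0,2,4,6}
'c' @ 1: {1,7}  ✓accept
'a' @ 2: {}  — no active states
rest 'bdd' ignored (set empty)
after full input: {}  (accept=1 not in)

Answer: REJECT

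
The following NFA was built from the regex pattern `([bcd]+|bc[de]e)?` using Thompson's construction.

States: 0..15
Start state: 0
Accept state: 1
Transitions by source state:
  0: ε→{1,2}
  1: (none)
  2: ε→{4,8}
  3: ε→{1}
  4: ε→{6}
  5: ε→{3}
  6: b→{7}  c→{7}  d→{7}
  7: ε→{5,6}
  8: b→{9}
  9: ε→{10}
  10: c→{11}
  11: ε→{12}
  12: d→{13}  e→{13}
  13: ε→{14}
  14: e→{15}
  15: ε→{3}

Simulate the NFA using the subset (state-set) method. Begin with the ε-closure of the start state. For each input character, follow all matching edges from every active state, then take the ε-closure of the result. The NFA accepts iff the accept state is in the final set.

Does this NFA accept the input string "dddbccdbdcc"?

initial (ε-close {0}): {0,1,2,4,6,8}
'd' @ 1: {1,3,5,6,7}  ✓accept
'd' @ 2: {1,3,5,6,7}  ✓accept
'd' @ 3: {1,3,5,6,7}  ✓accept
'b' @ 4: {1,3,5,6,7}  ✓accept
'c' @ 5: {1,3,5,6,7}  ✓accept
'c' @ 6: {1,3,5,6,7}  ✓accept
'd' @ 7: {1,3,5,6,7}  ✓accept
'b' @ 8: {1,3,5,6,7}  ✓accept
'd' @ 9: {1,3,5,6,7}  ✓accept
'c' @ 10: {1,3,5,6,7}  ✓accept
'c' @ 11: {1,3,5,6,7}  ✓accept
final: {1,3,5,6,7}; accept 1 in set

Answer: ACCEPT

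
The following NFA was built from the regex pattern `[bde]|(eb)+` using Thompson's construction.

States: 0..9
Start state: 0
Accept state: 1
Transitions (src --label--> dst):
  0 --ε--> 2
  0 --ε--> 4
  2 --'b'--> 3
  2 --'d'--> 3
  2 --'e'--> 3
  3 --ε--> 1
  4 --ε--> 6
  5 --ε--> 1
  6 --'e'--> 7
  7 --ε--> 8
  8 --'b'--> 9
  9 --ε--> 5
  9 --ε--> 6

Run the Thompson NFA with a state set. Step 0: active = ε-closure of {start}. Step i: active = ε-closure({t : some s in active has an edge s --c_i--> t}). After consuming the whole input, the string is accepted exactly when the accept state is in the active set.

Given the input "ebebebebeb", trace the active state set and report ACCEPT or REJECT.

start: ε-closure({0}) = {0,2,4,6}
'e' @ 1: {1,3,7,8}  [accepting]
'b' @ 2: {1,5,6,9}  [accepting]
'e' @ 3: {7,8}
'b' @ 4: {1,5,6,9}  [accepting]
'e' @ 5: {7,8}
'b' @ 6: {1,5,6,9}  [accepting]
'e' @ 7: {7,8}
'b' @ 8: {1,5,6,9}  [accepting]
'e' @ 9: {7,8}
'b' @ 10: {1,5,6,9}  [accepting]
after full input: {1,5,6,9}  (accept=1 in)

Answer: ACCEPT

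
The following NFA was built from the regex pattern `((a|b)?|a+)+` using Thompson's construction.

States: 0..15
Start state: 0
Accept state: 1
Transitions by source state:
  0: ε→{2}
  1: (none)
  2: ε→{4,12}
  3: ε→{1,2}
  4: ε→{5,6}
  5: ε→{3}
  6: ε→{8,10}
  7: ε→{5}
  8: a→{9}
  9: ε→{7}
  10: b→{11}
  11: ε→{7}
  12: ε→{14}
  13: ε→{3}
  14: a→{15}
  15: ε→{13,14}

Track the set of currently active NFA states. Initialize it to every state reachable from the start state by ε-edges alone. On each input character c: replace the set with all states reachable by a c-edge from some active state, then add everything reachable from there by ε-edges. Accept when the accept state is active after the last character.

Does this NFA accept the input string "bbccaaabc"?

start: ε-closure({0}) = {0,1,2,3,4,5,6,8,10,12,14}
'b' @ 1: {1,2,3,4,5,6,7,8,10,11,12,14}  ✓accept
'b' @ 2: {1,2,3,4,5,6,7,8,10,11,12,14}  ✓accept
'c' @ 3: {}  — state set empty
rest 'caaabc' ignored (set empty)
final: {}; accept 1 not in set

Answer: REJECT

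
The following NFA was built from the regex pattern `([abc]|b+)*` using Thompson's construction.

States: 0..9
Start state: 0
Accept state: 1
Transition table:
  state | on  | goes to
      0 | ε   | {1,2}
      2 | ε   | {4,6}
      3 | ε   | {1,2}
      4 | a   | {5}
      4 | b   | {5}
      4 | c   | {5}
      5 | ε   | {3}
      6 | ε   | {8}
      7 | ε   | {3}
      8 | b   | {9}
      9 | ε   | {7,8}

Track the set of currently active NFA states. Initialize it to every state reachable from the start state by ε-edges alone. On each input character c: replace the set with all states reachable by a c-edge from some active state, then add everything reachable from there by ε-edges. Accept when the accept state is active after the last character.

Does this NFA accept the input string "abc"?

S₀ = ε-closure({0}) = {0,1,2,4,6,8}
'a' @ 1: {1,2,3,4,5,6,8}  ✓accept
'b' @ 2: {1,2,3,4,5,6,7,8,9}  ✓accept
'c' @ 3: {1,2,3,4,5,6,8}  ✓accept
after full input: {1,2,3,4,5,6,8}  (accept=1 in)

Answer: ACCEPT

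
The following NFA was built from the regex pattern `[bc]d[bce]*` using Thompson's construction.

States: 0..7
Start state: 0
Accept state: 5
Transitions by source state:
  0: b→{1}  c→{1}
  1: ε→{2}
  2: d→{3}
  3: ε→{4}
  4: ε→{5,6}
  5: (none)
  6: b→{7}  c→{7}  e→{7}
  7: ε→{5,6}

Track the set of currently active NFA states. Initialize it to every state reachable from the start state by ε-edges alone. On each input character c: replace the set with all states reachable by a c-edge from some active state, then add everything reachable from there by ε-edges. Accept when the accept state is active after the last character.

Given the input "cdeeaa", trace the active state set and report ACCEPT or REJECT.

S₀ = ε-closure({0}) = {0}
'c' @ 1: {1,2}
'd' @ 2: {3,4,5,6}  ✓accept
'e' @ 3: {5,6,7}  ✓accept
'e' @ 4: {5,6,7}  ✓accept
'a' @ 5: {}  — no active states
rest 'a' ignored (set empty)
end set {} — state 5 not in

Answer: REJECT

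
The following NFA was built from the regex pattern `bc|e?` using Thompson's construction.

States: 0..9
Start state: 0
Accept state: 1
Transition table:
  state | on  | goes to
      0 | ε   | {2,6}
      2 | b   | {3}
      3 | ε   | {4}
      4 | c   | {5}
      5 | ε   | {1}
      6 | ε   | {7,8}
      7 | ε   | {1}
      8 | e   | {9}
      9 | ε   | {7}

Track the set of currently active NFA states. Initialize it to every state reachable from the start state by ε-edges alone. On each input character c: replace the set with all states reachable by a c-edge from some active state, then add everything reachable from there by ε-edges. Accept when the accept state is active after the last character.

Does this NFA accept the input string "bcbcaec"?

Answer: REJECT

Steps:
start: ε-closure({0}) = {0,1,2,6,7,8}
'b' @ 1: {3,4}
'c' @ 2: {1,5}  (accept∈set)
'b' @ 3: {}  — no active states
rest 'caec' ignored (set empty)
final: {}; accept 1 not in set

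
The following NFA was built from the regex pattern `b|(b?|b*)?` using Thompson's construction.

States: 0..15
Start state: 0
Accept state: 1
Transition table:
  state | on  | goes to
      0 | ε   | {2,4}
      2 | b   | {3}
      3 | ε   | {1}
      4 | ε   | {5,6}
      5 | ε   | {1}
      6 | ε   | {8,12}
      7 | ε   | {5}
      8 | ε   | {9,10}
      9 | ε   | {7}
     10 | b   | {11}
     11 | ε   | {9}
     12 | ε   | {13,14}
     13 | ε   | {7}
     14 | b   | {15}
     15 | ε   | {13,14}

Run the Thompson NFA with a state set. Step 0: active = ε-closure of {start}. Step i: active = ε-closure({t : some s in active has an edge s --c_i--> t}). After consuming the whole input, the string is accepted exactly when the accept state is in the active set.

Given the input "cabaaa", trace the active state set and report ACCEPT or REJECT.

Answer: REJECT

Trace:
start: ε-closure({0}) = {0,1,2,4,5,6,7,8,9,10,12,13,14}
'c' @ 1: {}  — state set empty
rest 'abaaa' ignored (set empty)
final: {}; accept 1 not in set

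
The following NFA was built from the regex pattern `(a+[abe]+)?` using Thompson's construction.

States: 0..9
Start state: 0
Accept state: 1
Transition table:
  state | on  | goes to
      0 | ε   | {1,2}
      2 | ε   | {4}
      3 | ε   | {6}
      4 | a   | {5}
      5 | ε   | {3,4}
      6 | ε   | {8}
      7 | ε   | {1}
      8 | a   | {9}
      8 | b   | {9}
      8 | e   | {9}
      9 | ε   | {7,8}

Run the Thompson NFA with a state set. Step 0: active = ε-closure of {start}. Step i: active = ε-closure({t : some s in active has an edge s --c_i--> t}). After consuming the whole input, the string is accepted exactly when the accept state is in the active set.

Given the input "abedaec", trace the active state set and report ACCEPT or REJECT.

S₀ = ε-closure({0}) = {0,1,2,4}
'a' @ 1: {3,4,5,6,8}
'b' @ 2: {1,7,8,9}  ✓accept
'e' @ 3: {1,7,8,9}  ✓accept
'd' @ 4: {}  — dead — no transitions
rest 'aec' ignored (set empty)
final: {}; accept 1 not in set

Answer: REJECT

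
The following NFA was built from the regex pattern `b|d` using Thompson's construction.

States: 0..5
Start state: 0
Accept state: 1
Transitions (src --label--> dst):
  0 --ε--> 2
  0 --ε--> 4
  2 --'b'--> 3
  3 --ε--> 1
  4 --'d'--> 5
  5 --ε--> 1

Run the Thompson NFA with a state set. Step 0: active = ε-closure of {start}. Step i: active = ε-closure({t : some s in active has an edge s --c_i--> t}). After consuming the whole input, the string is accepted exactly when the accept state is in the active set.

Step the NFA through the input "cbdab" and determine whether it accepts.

Answer: REJECT

Trace:
start: ε-closure({0}) = {0,2,4}
'c' @ 1: {}  — state set empty
rest 'bdab' ignored (set empty)
end set {} — state 1 not in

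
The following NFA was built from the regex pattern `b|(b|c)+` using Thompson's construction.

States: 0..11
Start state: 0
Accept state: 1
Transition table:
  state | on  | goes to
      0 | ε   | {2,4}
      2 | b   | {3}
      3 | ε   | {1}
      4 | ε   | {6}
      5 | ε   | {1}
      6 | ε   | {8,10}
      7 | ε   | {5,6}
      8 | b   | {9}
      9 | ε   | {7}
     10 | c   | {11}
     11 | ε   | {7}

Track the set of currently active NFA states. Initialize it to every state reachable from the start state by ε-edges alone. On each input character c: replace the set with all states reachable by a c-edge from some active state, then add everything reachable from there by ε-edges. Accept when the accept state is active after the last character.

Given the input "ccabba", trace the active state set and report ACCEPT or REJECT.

initial (ε-close {0}): {0,2,4,6,8,10}
'c' @ 1: {1,5,6,7,8,10,11}  ✓accept
'c' @ 2: {1,5,6,7,8,10,11}  ✓accept
'a' @ 3: {}  — no active states
rest 'bba' ignored (set empty)
final: {}; accept 1 not in set

Answer: REJECT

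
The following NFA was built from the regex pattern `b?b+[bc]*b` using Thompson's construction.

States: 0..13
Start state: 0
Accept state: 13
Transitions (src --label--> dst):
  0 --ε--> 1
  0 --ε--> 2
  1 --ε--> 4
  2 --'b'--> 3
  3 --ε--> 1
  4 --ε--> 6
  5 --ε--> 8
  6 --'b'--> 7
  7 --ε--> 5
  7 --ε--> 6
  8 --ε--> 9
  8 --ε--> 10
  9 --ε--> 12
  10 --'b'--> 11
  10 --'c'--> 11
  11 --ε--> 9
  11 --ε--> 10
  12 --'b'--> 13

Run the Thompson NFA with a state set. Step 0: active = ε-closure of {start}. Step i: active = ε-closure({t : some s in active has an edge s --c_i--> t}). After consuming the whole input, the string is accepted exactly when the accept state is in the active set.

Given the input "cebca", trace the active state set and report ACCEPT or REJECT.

Answer: REJECT

Derivation:
S₀ = ε-closure({0}) = {0,1,2,4,6}
'c' @ 1: {}  — dead — no transitions
rest 'ebca' ignored (set empty)
after full input: {}  (accept=13 not in)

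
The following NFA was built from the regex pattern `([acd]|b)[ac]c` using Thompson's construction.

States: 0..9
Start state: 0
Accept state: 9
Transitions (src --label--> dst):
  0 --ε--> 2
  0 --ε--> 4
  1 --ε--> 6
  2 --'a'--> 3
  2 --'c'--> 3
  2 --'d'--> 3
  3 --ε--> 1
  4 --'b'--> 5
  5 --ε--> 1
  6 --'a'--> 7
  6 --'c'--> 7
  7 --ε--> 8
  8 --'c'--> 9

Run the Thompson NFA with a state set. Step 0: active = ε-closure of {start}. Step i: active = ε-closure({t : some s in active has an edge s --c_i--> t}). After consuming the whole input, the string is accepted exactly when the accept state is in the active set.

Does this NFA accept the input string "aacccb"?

Answer: REJECT

Steps:
S₀ = ε-closure({0}) = {0,2,4}
'a' @ 1: {1,3,6}
'a' @ 2: {7,8}
'c' @ 3: {9}  ✓accept
'c' @ 4: {}  — state set empty
rest 'cb' ignored (set empty)
end set {} — state 9 not in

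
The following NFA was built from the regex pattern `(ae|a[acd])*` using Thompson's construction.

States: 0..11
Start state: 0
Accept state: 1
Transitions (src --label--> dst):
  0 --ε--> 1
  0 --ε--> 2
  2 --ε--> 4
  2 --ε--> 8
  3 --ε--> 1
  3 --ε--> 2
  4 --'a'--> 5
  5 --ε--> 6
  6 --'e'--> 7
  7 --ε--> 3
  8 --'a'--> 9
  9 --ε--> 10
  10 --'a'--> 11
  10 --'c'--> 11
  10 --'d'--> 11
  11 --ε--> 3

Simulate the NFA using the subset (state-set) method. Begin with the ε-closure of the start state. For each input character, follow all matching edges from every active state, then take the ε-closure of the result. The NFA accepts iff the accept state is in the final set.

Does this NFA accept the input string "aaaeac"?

Answer: ACCEPT

Derivation:
initial (ε-close {0}): {0,1,2,4,8}
'a' @ 1: {5,6,9,10}
'a' @ 2: {1,2,3,4,8,11}  [accepting]
'a' @ 3: {5,6,9,10}
'e' @ 4: {1,2,3,4,7,8}  [accepting]
'a' @ 5: {5,6,9,10}
'c' @ 6: {1,2,3,4,8,11}  [accepting]
end set {1,2,3,4,8,11} — state 1 in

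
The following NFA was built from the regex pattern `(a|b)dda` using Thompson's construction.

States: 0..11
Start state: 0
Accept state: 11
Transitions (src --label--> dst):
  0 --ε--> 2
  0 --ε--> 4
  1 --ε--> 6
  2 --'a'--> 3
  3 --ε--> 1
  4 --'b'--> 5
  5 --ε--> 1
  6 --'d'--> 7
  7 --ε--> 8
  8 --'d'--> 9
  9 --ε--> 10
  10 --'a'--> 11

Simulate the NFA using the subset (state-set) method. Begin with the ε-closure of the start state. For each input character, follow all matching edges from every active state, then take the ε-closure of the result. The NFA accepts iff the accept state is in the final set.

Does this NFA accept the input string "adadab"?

Answer: REJECT

Steps:
S₀ = ε-closure({0}) = {0,2,4}
'a' @ 1: {1,3,6}
'd' @ 2: {7,8}
'a' @ 3: {}  — no active states
rest 'dab' ignored (set empty)
after full input: {}  (accept=11 not in)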